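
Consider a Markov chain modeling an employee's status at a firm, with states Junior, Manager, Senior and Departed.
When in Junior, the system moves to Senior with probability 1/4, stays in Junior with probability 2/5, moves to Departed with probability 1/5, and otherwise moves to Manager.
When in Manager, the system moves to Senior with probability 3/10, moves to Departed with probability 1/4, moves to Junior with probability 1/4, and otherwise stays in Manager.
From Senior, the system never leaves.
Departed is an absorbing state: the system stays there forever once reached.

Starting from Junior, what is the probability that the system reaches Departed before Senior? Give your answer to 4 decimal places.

0.4463

Let h(s) be the probability of absorption at Departed starting from transient state s. Then h(Departed) = 1 and h(Senior) = 0. By first-step analysis:
h(Junior) = 0.4·h(Junior) + 0.15·h(Manager) + 0.25·0 + 0.2·1
h(Manager) = 0.25·h(Junior) + 0.2·h(Manager) + 0.3·0 + 0.25·1
Solving: h(Junior) = 0.4463, h(Manager) = 0.4520.
Starting from Junior, the probability is 0.4463.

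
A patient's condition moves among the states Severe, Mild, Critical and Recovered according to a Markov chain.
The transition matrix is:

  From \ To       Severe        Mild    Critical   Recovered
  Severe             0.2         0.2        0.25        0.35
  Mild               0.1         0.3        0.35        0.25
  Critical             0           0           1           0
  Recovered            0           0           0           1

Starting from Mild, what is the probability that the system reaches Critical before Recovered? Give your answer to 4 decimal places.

0.5648

Let h(s) be the probability of absorption at Critical starting from transient state s. Then h(Critical) = 1 and h(Recovered) = 0. By first-step analysis:
h(Severe) = 0.2·h(Severe) + 0.2·h(Mild) + 0.25·1 + 0.35·0
h(Mild) = 0.1·h(Severe) + 0.3·h(Mild) + 0.35·1 + 0.25·0
Solving: h(Severe) = 0.4537, h(Mild) = 0.5648.
Starting from Mild, the probability is 0.5648.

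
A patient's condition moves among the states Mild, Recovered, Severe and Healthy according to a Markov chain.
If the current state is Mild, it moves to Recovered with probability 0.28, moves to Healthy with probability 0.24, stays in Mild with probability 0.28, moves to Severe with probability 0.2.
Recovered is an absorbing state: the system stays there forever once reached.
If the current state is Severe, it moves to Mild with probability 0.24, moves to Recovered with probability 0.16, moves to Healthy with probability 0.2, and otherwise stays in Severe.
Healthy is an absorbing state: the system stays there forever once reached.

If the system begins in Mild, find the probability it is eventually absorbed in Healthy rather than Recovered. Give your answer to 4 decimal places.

Let h(s) be the probability of absorption at Healthy starting from transient state s. Then h(Healthy) = 1 and h(Recovered) = 0. By first-step analysis:
h(Mild) = 0.28·h(Mild) + 0.28·0 + 0.2·h(Severe) + 0.24·1
h(Severe) = 0.24·h(Mild) + 0.16·0 + 0.4·h(Severe) + 0.2·1
Solving: h(Mild) = 0.4792, h(Severe) = 0.5250.
Starting from Mild, the probability is 0.4792.

0.4792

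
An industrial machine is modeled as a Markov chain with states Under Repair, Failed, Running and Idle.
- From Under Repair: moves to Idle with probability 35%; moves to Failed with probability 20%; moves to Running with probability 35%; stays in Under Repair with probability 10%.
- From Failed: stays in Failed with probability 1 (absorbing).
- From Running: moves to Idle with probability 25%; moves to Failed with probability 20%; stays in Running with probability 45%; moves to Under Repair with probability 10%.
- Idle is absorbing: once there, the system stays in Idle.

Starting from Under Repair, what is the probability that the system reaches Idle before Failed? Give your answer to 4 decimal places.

0.6087

Let h(s) be the probability of absorption at Idle starting from transient state s. Then h(Idle) = 1 and h(Failed) = 0. By first-step analysis:
h(Under Repair) = 0.1·h(Under Repair) + 0.2·0 + 0.35·h(Running) + 0.35·1
h(Running) = 0.1·h(Under Repair) + 0.2·0 + 0.45·h(Running) + 0.25·1
Solving: h(Under Repair) = 0.6087, h(Running) = 0.5652.
Starting from Under Repair, the probability is 0.6087.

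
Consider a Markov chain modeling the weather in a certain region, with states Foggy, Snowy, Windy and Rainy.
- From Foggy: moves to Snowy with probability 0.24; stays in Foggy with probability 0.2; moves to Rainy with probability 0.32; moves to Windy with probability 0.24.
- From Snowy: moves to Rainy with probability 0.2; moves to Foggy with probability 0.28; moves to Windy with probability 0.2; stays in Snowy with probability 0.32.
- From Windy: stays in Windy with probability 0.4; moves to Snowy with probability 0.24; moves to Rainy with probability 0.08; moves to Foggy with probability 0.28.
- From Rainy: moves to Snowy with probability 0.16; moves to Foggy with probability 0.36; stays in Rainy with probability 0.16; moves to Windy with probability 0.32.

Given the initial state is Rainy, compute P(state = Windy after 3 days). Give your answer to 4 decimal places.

0.2939

Propagate the distribution vector 3 days from Rainy.
After 0 days: (0.0000, 0.0000, 0.0000, 1.0000)
After 1 day: (0.3600, 0.1600, 0.3200, 0.1600)
After 2 days: (0.2640, 0.2400, 0.2976, 0.1984)
After 3 days: (0.2748, 0.2433, 0.2939, 0.1880)
P(in Windy after 3 days) = 0.2939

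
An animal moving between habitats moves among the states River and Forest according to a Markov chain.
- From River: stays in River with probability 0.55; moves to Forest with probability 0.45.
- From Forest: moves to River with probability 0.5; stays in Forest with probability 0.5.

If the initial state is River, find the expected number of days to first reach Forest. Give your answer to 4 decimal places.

2.2222

Let t(s) be the expected number of days to first reach Forest from state s, with t(Forest) = 0. Conditioning on the first day:
t(River) = 1 + 0.55·t(River)
Solving: t(River) = 2.2222.
Expected days from River to Forest: 2.2222.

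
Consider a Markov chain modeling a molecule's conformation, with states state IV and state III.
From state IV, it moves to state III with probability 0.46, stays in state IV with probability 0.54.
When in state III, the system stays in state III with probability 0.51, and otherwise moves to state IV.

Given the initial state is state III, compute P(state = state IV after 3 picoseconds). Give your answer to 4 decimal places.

Propagate the distribution vector 3 picoseconds from state III.
After 0 picoseconds: (0.0000, 1.0000)
After 1 picosecond: (0.4900, 0.5100)
After 2 picoseconds: (0.5145, 0.4855)
After 3 picoseconds: (0.5157, 0.4843)
P(in state IV after 3 picoseconds) = 0.5157

0.5157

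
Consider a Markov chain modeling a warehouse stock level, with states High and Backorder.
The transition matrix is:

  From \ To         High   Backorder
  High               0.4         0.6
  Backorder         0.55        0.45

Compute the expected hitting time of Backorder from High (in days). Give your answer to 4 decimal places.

1.6667

Let t(s) be the expected number of days to first reach Backorder from state s, with t(Backorder) = 0. Conditioning on the first day:
t(High) = 1 + 0.4·t(High)
Solving: t(High) = 1.6667.
Expected days from High to Backorder: 1.6667.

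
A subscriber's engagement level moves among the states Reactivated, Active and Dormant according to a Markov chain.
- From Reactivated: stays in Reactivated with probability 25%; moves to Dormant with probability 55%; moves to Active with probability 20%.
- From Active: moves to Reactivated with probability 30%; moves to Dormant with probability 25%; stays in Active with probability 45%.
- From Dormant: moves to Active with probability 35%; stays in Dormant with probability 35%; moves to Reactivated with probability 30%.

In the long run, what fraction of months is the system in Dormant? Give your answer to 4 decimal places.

Let the stationary distribution be π with π = πP and π_1 + π_2 + π_3 = 1.
π_1 = 0.25·π_1 + 0.3·π_2 + 0.3·π_3
π_2 = 0.2·π_1 + 0.45·π_2 + 0.35·π_3
Solving with the normalization constraint gives π = (0.2857, 0.3413, 0.3730).
So the stationary probability of Dormant is 0.3730.

0.3730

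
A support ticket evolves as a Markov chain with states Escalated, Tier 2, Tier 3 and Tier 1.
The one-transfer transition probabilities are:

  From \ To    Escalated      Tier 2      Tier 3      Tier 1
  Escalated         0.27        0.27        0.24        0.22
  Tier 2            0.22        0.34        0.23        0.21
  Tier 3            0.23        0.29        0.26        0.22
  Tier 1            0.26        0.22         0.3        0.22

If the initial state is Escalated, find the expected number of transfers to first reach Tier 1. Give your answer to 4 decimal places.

4.6073

Let t(s) be the expected number of transfers to first reach Tier 1 from state s, with t(Tier 1) = 0. Conditioning on the first transfer:
t(Escalated) = 1 + 0.27·t(Escalated) + 0.27·t(Tier 2) + 0.24·t(Tier 3)
t(Tier 2) = 1 + 0.22·t(Escalated) + 0.34·t(Tier 2) + 0.23·t(Tier 3)
t(Tier 3) = 1 + 0.23·t(Escalated) + 0.29·t(Tier 2) + 0.26·t(Tier 3)
Solving: t(Escalated) = 4.6073, t(Tier 2) = 4.6569, t(Tier 3) = 4.6084.
Expected transfers from Escalated to Tier 1: 4.6073.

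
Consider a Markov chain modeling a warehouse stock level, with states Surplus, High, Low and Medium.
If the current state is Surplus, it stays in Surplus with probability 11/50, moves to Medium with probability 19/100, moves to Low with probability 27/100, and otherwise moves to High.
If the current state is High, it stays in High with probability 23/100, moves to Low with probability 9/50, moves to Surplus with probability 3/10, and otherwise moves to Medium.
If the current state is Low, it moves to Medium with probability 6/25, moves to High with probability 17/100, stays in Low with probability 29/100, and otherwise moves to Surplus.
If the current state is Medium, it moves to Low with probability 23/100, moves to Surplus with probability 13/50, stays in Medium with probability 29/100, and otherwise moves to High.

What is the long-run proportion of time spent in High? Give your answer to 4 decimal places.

Let the stationary distribution be π with π = πP and π_1 + π_2 + π_3 + π_4 = 1.
π_1 = 0.22·π_1 + 0.3·π_2 + 0.3·π_3 + 0.26·π_4
π_2 = 0.32·π_1 + 0.23·π_2 + 0.17·π_3 + 0.22·π_4
π_3 = 0.27·π_1 + 0.18·π_2 + 0.29·π_3 + 0.23·π_4
Solving with the normalization constraint gives π = (0.2685, 0.2370, 0.2435, 0.2510).
So the stationary probability of High is 0.2370.

0.2370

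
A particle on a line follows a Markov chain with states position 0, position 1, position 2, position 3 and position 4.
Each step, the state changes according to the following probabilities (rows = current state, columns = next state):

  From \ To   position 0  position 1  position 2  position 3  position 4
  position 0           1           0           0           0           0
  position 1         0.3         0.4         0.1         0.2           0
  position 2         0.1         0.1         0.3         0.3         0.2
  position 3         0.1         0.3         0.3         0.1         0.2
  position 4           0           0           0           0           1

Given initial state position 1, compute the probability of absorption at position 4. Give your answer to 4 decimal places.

Let h(s) be the probability of absorption at position 4 starting from transient state s. Then h(position 4) = 1 and h(position 0) = 0. By first-step analysis:
h(position 1) = 0.3·0 + 0.4·h(position 1) + 0.1·h(position 2) + 0.2·h(position 3)
h(position 2) = 0.1·0 + 0.1·h(position 1) + 0.3·h(position 2) + 0.3·h(position 3) + 0.2·1
h(position 3) = 0.1·0 + 0.3·h(position 1) + 0.3·h(position 2) + 0.1·h(position 3) + 0.2·1
Solving: h(position 1) = 0.2481, h(position 2) = 0.5271, h(position 3) = 0.4806.
Starting from position 1, the probability is 0.2481.

0.2481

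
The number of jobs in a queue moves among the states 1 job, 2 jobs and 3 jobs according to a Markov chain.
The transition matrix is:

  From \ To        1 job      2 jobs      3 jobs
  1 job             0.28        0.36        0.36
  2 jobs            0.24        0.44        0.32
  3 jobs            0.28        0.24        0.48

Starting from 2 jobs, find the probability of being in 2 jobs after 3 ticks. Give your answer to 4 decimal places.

0.3428

Propagate the distribution vector 3 ticks from 2 jobs.
After 0 ticks: (0.0000, 1.0000, 0.0000)
After 1 tick: (0.2400, 0.4400, 0.3200)
After 2 ticks: (0.2624, 0.3568, 0.3808)
After 3 ticks: (0.2657, 0.3428, 0.3914)
P(in 2 jobs after 3 ticks) = 0.3428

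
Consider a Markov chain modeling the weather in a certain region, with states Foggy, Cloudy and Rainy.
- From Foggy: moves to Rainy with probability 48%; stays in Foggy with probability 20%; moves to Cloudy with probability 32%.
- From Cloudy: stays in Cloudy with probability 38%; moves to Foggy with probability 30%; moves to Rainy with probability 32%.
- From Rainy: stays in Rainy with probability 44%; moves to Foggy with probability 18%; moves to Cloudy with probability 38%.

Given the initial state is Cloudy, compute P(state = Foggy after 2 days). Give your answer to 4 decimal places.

0.2316

Sum over the intermediate state after 1 day:
P = P(Cloudy→Foggy)·P(Foggy→Foggy) + P(Cloudy→Cloudy)·P(Cloudy→Foggy) + P(Cloudy→Rainy)·P(Rainy→Foggy)
  = 0.3×0.2 + 0.38×0.3 + 0.32×0.18
  = 0.0600 + 0.1140 + 0.0576 = 0.2316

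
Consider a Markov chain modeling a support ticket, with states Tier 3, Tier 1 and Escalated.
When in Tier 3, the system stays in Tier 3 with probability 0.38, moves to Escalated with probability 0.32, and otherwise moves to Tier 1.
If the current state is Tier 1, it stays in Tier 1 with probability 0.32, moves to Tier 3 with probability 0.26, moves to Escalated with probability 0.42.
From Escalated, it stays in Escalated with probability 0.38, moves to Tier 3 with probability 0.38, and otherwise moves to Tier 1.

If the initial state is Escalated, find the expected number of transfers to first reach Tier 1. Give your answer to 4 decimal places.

Let t(s) be the expected number of transfers to first reach Tier 1 from state s, with t(Tier 1) = 0. Conditioning on the first transfer:
t(Tier 3) = 1 + 0.38·t(Tier 3) + 0.32·t(Escalated)
t(Escalated) = 1 + 0.38·t(Tier 3) + 0.38·t(Escalated)
Solving: t(Tier 3) = 3.5769, t(Escalated) = 3.8052.
Expected transfers from Escalated to Tier 1: 3.8052.

3.8052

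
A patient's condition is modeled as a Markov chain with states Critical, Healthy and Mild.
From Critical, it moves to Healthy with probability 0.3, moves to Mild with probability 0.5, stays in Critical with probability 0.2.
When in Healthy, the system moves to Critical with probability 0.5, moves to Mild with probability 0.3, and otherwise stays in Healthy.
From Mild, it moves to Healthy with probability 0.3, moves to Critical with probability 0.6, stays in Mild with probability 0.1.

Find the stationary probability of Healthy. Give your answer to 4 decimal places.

Let the stationary distribution be π with π = πP and π_1 + π_2 + π_3 = 1.
π_1 = 0.2·π_1 + 0.5·π_2 + 0.6·π_3
π_2 = 0.3·π_1 + 0.2·π_2 + 0.3·π_3
Solving with the normalization constraint gives π = (0.4091, 0.2727, 0.3182).
So the stationary probability of Healthy is 0.2727.

0.2727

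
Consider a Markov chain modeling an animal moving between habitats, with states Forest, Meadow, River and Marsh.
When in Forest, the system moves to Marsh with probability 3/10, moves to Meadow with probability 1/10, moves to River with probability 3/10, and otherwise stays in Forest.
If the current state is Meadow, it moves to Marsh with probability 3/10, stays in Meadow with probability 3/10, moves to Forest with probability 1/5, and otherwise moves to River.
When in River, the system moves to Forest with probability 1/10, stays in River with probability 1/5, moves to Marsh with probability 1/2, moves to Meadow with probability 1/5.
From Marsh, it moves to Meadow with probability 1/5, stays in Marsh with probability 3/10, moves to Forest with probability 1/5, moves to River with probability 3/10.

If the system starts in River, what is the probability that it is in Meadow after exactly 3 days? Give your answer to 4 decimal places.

0.2020

Propagate the distribution vector 3 days from River.
After 0 days: (0.0000, 0.0000, 1.0000, 0.0000)
After 1 day: (0.1000, 0.2000, 0.2000, 0.5000)
After 2 days: (0.1900, 0.2100, 0.2600, 0.3400)
After 3 days: (0.1930, 0.2020, 0.2530, 0.3520)
P(in Meadow after 3 days) = 0.2020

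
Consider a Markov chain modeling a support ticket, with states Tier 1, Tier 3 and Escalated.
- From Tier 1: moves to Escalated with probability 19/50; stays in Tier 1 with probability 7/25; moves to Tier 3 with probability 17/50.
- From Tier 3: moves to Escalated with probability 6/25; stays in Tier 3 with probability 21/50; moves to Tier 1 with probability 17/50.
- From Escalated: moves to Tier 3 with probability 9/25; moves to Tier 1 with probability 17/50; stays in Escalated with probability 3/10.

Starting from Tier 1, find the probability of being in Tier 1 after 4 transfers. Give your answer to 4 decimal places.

0.3208

Propagate the distribution vector 4 transfers from Tier 1.
After 0 transfers: (1.0000, 0.0000, 0.0000)
After 1 transfer: (0.2800, 0.3400, 0.3800)
After 2 transfers: (0.3232, 0.3748, 0.3020)
After 3 transfers: (0.3206, 0.3760, 0.3034)
After 4 transfers: (0.3208, 0.3761, 0.3031)
P(in Tier 1 after 4 transfers) = 0.3208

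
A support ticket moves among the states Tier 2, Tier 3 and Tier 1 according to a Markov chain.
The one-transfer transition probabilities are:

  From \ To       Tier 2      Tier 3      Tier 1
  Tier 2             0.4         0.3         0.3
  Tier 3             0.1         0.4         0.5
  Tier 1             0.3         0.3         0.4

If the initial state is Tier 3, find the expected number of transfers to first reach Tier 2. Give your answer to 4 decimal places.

5.2381

Let t(s) be the expected number of transfers to first reach Tier 2 from state s, with t(Tier 2) = 0. Conditioning on the first transfer:
t(Tier 3) = 1 + 0.4·t(Tier 3) + 0.5·t(Tier 1)
t(Tier 1) = 1 + 0.3·t(Tier 3) + 0.4·t(Tier 1)
Solving: t(Tier 3) = 5.2381, t(Tier 1) = 4.2857.
Expected transfers from Tier 3 to Tier 2: 5.2381.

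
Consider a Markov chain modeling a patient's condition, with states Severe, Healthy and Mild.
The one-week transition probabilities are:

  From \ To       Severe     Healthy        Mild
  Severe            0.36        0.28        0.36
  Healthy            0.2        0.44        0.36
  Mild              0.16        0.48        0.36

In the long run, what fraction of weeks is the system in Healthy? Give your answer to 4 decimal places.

Let the stationary distribution be π with π = πP and π_1 + π_2 + π_3 = 1.
π_1 = 0.36·π_1 + 0.2·π_2 + 0.16·π_3
π_2 = 0.28·π_1 + 0.44·π_2 + 0.48·π_3
Solving with the normalization constraint gives π = (0.2210, 0.4190, 0.3600).
So the stationary probability of Healthy is 0.4190.

0.4190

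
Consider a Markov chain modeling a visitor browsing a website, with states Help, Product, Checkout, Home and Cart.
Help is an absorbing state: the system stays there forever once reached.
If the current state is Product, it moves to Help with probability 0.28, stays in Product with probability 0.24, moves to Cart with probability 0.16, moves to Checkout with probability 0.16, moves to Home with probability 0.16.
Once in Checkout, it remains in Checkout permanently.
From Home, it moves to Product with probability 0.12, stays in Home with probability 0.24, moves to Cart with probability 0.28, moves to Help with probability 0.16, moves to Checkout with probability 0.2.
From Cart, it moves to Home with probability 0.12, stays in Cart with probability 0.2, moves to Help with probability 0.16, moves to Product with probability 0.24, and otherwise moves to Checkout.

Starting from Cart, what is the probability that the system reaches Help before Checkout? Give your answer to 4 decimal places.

Let h(s) be the probability of absorption at Help starting from transient state s. Then h(Help) = 1 and h(Checkout) = 0. By first-step analysis:
h(Product) = 0.28·1 + 0.24·h(Product) + 0.16·0 + 0.16·h(Home) + 0.16·h(Cart)
h(Home) = 0.16·1 + 0.12·h(Product) + 0.2·0 + 0.24·h(Home) + 0.28·h(Cart)
h(Cart) = 0.16·1 + 0.24·h(Product) + 0.28·0 + 0.12·h(Home) + 0.2·h(Cart)
Solving: h(Product) = 0.5568, h(Home) = 0.4590, h(Cart) = 0.4359.
Starting from Cart, the probability is 0.4359.

0.4359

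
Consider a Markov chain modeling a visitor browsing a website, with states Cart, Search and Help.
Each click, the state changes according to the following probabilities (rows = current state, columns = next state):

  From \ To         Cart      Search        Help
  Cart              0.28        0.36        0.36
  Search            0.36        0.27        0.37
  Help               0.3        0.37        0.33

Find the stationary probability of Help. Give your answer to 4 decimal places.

Let the stationary distribution be π with π = πP and π_1 + π_2 + π_3 = 1.
π_1 = 0.28·π_1 + 0.36·π_2 + 0.3·π_3
π_2 = 0.36·π_1 + 0.27·π_2 + 0.37·π_3
Solving with the normalization constraint gives π = (0.3137, 0.3335, 0.3528).
So the stationary probability of Help is 0.3528.

0.3528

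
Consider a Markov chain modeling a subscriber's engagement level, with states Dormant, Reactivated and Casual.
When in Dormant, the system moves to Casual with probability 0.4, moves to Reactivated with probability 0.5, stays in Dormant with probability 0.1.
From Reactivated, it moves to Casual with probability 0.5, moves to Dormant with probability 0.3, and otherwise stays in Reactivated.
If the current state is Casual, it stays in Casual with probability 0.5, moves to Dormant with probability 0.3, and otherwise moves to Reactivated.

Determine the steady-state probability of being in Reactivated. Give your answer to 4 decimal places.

0.2750

Let the stationary distribution be π with π = πP and π_1 + π_2 + π_3 = 1.
π_1 = 0.1·π_1 + 0.3·π_2 + 0.3·π_3
π_2 = 0.5·π_1 + 0.2·π_2 + 0.2·π_3
Solving with the normalization constraint gives π = (0.2500, 0.2750, 0.4750).
So the stationary probability of Reactivated is 0.2750.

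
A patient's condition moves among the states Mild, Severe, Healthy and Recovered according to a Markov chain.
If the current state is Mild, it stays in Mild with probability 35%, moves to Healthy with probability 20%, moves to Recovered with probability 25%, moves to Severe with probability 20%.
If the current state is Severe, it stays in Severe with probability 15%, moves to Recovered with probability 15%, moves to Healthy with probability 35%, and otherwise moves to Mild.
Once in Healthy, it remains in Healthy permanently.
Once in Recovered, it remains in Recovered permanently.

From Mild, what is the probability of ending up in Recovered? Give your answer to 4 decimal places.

0.5026

Let h(s) be the probability of absorption at Recovered starting from transient state s. Then h(Recovered) = 1 and h(Healthy) = 0. By first-step analysis:
h(Mild) = 0.35·h(Mild) + 0.2·h(Severe) + 0.2·0 + 0.25·1
h(Severe) = 0.35·h(Mild) + 0.15·h(Severe) + 0.35·0 + 0.15·1
Solving: h(Mild) = 0.5026, h(Severe) = 0.3834.
Starting from Mild, the probability is 0.5026.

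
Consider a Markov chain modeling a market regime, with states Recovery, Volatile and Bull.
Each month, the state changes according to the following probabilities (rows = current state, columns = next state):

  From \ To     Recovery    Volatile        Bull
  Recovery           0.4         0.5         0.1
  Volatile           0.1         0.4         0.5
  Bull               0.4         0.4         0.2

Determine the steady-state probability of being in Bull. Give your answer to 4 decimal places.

0.3010

Let the stationary distribution be π with π = πP and π_1 + π_2 + π_3 = 1.
π_1 = 0.4·π_1 + 0.1·π_2 + 0.4·π_3
π_2 = 0.5·π_1 + 0.4·π_2 + 0.4·π_3
Solving with the normalization constraint gives π = (0.2718, 0.4272, 0.3010).
So the stationary probability of Bull is 0.3010.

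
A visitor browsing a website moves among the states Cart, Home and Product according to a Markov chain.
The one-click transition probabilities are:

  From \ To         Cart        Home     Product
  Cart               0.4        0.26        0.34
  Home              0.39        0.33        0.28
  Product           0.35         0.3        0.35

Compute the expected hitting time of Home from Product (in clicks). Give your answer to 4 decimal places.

Let t(s) be the expected number of clicks to first reach Home from state s, with t(Home) = 0. Conditioning on the first click:
t(Cart) = 1 + 0.4·t(Cart) + 0.34·t(Product)
t(Product) = 1 + 0.35·t(Cart) + 0.35·t(Product)
Solving: t(Cart) = 3.6531, t(Product) = 3.5055.
Expected clicks from Product to Home: 3.5055.

3.5055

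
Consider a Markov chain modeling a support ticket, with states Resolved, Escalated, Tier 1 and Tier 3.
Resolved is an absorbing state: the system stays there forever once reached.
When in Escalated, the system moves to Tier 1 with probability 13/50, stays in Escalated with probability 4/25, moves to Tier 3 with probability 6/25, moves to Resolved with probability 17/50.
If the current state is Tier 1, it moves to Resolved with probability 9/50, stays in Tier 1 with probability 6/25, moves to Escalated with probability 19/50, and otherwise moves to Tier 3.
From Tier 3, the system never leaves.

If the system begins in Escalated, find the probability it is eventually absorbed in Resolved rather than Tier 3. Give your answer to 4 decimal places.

0.5656

Let h(s) be the probability of absorption at Resolved starting from transient state s. Then h(Resolved) = 1 and h(Tier 3) = 0. By first-step analysis:
h(Escalated) = 0.34·1 + 0.16·h(Escalated) + 0.26·h(Tier 1) + 0.24·0
h(Tier 1) = 0.18·1 + 0.38·h(Escalated) + 0.24·h(Tier 1) + 0.2·0
Solving: h(Escalated) = 0.5656, h(Tier 1) = 0.5196.
Starting from Escalated, the probability is 0.5656.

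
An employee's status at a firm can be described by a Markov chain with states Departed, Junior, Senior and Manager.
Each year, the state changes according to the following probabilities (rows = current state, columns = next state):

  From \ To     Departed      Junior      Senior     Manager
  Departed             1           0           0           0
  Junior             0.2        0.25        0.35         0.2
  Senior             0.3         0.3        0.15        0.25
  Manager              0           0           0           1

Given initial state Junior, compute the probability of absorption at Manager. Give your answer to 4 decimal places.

0.4836

Let h(s) be the probability of absorption at Manager starting from transient state s. Then h(Manager) = 1 and h(Departed) = 0. By first-step analysis:
h(Junior) = 0.2·0 + 0.25·h(Junior) + 0.35·h(Senior) + 0.2·1
h(Senior) = 0.3·0 + 0.3·h(Junior) + 0.15·h(Senior) + 0.25·1
Solving: h(Junior) = 0.4836, h(Senior) = 0.4648.
Starting from Junior, the probability is 0.4836.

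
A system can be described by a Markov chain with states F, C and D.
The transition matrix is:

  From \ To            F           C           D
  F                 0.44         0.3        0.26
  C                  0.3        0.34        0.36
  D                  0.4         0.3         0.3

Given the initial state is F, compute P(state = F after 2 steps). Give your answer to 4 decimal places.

0.3876

Sum over the intermediate state after 1 step:
P = P(F→F)·P(F→F) + P(F→C)·P(C→F) + P(F→D)·P(D→F)
  = 0.44×0.44 + 0.3×0.3 + 0.26×0.4
  = 0.1936 + 0.0900 + 0.1040 = 0.3876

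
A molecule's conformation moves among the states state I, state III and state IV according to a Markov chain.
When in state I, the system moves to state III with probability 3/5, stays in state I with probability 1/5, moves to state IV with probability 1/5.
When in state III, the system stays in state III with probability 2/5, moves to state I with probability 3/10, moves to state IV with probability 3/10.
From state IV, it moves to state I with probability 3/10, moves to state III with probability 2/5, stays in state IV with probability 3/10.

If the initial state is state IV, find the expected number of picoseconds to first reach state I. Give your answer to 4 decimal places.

3.3333

Let t(s) be the expected number of picoseconds to first reach state I from state s, with t(state I) = 0. Conditioning on the first picosecond:
t(state III) = 1 + 0.4·t(state III) + 0.3·t(state IV)
t(state IV) = 1 + 0.4·t(state III) + 0.3·t(state IV)
Solving: t(state III) = 3.3333, t(state IV) = 3.3333.
Expected picoseconds from state IV to state I: 3.3333.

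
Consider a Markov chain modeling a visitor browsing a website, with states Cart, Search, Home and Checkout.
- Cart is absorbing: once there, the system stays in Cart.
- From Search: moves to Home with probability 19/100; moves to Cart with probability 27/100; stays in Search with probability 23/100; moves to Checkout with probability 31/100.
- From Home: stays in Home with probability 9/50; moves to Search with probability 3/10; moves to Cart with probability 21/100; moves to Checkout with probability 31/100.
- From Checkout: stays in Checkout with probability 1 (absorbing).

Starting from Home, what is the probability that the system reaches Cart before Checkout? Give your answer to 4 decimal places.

0.4225

Let h(s) be the probability of absorption at Cart starting from transient state s. Then h(Cart) = 1 and h(Checkout) = 0. By first-step analysis:
h(Search) = 0.27·1 + 0.23·h(Search) + 0.19·h(Home) + 0.31·0
h(Home) = 0.21·1 + 0.3·h(Search) + 0.18·h(Home) + 0.31·0
Solving: h(Search) = 0.4549, h(Home) = 0.4225.
Starting from Home, the probability is 0.4225.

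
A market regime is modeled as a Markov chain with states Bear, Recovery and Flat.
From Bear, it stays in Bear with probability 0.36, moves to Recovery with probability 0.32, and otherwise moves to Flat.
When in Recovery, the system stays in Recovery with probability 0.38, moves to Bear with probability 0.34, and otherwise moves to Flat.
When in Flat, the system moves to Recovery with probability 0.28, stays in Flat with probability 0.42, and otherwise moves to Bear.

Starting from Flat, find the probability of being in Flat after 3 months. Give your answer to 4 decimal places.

Propagate the distribution vector 3 months from Flat.
After 0 months: (0.0000, 0.0000, 1.0000)
After 1 month: (0.3000, 0.2800, 0.4200)
After 2 months: (0.3292, 0.3200, 0.3508)
After 3 months: (0.3326, 0.3252, 0.3423)
P(in Flat after 3 months) = 0.3423

0.3423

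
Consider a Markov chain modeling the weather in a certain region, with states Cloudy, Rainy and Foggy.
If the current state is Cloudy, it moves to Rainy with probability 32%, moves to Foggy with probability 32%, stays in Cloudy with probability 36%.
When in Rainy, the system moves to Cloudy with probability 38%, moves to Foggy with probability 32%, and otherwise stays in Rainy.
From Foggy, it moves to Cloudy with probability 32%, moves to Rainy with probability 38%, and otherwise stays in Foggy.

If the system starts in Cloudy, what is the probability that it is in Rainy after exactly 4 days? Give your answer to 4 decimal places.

0.3322

Propagate the distribution vector 4 days from Cloudy.
After 0 days: (1.0000, 0.0000, 0.0000)
After 1 day: (0.3600, 0.3200, 0.3200)
After 2 days: (0.3536, 0.3328, 0.3136)
After 3 days: (0.3541, 0.3322, 0.3137)
After 4 days: (0.3541, 0.3322, 0.3137)
P(in Rainy after 4 days) = 0.3322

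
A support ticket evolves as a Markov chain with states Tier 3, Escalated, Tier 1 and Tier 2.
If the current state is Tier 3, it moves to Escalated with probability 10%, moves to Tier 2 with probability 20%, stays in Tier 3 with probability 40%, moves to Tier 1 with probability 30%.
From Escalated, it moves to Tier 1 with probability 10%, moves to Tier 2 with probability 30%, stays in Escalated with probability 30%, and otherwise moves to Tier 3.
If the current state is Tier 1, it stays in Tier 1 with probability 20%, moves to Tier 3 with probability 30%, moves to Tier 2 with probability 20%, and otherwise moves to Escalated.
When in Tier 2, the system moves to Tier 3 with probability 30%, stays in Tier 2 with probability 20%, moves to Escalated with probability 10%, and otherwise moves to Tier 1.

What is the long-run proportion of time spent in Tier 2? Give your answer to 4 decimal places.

Let the stationary distribution be π with π = πP and π_1 + π_2 + π_3 + π_4 = 1.
π_1 = 0.4·π_1 + 0.3·π_2 + 0.3·π_3 + 0.3·π_4
π_2 = 0.1·π_1 + 0.3·π_2 + 0.3·π_3 + 0.1·π_4
π_3 = 0.3·π_1 + 0.1·π_2 + 0.2·π_3 + 0.4·π_4
Solving with the normalization constraint gives π = (0.3333, 0.1895, 0.2582, 0.2190).
So the stationary probability of Tier 2 is 0.2190.

0.2190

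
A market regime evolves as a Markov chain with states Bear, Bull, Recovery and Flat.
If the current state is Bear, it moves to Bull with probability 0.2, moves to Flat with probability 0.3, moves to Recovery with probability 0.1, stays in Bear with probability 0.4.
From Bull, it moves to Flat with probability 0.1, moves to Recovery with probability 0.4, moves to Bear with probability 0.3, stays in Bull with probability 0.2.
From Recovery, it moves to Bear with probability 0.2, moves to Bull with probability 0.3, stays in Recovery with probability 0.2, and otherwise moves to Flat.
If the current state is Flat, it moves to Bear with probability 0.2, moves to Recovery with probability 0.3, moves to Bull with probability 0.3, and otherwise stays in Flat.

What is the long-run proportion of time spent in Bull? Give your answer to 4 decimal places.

Let the stationary distribution be π with π = πP and π_1 + π_2 + π_3 + π_4 = 1.
π_1 = 0.4·π_1 + 0.3·π_2 + 0.2·π_3 + 0.2·π_4
π_2 = 0.2·π_1 + 0.2·π_2 + 0.3·π_3 + 0.3·π_4
π_3 = 0.1·π_1 + 0.4·π_2 + 0.2·π_3 + 0.3·π_4
Solving with the normalization constraint gives π = (0.2809, 0.2472, 0.2441, 0.2278).
So the stationary probability of Bull is 0.2472.

0.2472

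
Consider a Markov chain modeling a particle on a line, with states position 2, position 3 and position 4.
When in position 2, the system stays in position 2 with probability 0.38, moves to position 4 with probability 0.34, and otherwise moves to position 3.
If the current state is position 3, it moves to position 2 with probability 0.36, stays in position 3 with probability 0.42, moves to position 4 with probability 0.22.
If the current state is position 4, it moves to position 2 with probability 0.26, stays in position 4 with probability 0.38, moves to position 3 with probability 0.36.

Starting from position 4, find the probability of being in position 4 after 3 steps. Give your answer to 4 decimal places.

Propagate the distribution vector 3 steps from position 4.
After 0 steps: (0.0000, 0.0000, 1.0000)
After 1 step: (0.2600, 0.3600, 0.3800)
After 2 steps: (0.3272, 0.3608, 0.3120)
After 3 steps: (0.3353, 0.3555, 0.3092)
P(in position 4 after 3 steps) = 0.3092

0.3092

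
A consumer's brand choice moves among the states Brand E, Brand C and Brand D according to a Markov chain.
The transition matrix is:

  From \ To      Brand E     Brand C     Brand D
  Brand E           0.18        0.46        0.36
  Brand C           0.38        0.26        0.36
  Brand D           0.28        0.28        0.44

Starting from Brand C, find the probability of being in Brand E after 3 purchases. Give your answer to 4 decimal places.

Propagate the distribution vector 3 purchases from Brand C.
After 0 purchases: (0.0000, 1.0000, 0.0000)
After 1 purchase: (0.3800, 0.2600, 0.3600)
After 2 purchases: (0.2680, 0.3432, 0.3888)
After 3 purchases: (0.2875, 0.3214, 0.3911)
P(in Brand E after 3 purchases) = 0.2875

0.2875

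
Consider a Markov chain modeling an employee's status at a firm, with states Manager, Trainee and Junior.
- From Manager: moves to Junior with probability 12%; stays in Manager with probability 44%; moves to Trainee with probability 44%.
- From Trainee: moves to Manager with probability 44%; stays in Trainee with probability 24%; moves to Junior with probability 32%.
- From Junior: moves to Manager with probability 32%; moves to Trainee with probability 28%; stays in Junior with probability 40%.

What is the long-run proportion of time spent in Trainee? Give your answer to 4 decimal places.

0.3321

Let the stationary distribution be π with π = πP and π_1 + π_2 + π_3 = 1.
π_1 = 0.44·π_1 + 0.44·π_2 + 0.32·π_3
π_2 = 0.44·π_1 + 0.24·π_2 + 0.28·π_3
Solving with the normalization constraint gives π = (0.4089, 0.3321, 0.2589).
So the stationary probability of Trainee is 0.3321.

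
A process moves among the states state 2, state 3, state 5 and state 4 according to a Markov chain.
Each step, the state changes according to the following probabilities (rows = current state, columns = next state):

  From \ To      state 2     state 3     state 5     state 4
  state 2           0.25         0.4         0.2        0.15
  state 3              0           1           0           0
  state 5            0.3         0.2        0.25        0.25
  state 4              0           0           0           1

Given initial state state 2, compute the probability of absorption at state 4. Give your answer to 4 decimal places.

Let h(s) be the probability of absorption at state 4 starting from transient state s. Then h(state 4) = 1 and h(state 3) = 0. By first-step analysis:
h(state 2) = 0.25·h(state 2) + 0.4·0 + 0.2·h(state 5) + 0.15·1
h(state 5) = 0.3·h(state 2) + 0.2·0 + 0.25·h(state 5) + 0.25·1
Solving: h(state 2) = 0.3234, h(state 5) = 0.4627.
Starting from state 2, the probability is 0.3234.

0.3234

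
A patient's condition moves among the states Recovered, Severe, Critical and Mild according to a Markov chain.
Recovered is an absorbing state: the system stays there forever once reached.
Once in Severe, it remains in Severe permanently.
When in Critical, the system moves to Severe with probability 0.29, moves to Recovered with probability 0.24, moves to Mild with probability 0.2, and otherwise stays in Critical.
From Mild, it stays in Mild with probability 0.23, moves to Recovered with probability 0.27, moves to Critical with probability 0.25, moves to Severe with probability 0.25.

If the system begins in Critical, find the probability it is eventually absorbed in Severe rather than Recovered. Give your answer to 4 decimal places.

Let h(s) be the probability of absorption at Severe starting from transient state s. Then h(Severe) = 1 and h(Recovered) = 0. By first-step analysis:
h(Critical) = 0.24·0 + 0.29·1 + 0.27·h(Critical) + 0.2·h(Mild)
h(Mild) = 0.27·0 + 0.25·1 + 0.25·h(Critical) + 0.23·h(Mild)
Solving: h(Critical) = 0.5337, h(Mild) = 0.4979.
Starting from Critical, the probability is 0.5337.

0.5337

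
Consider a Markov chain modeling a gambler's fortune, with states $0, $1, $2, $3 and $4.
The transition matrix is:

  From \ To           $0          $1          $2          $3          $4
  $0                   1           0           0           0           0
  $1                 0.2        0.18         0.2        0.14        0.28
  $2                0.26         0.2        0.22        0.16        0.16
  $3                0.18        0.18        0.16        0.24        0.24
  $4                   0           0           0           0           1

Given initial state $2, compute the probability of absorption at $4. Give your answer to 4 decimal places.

Let h(s) be the probability of absorption at $4 starting from transient state s. Then h($4) = 1 and h($0) = 0. By first-step analysis:
h($1) = 0.2·0 + 0.18·h($1) + 0.2·h($2) + 0.14·h($3) + 0.28·1
h($2) = 0.26·0 + 0.2·h($1) + 0.22·h($2) + 0.16·h($3) + 0.16·1
h($3) = 0.18·0 + 0.18·h($1) + 0.16·h($2) + 0.24·h($3) + 0.24·1
Solving: h($1) = 0.5450, h($2) = 0.4558, h($3) = 0.5408.
Starting from $2, the probability is 0.4558.

0.4558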